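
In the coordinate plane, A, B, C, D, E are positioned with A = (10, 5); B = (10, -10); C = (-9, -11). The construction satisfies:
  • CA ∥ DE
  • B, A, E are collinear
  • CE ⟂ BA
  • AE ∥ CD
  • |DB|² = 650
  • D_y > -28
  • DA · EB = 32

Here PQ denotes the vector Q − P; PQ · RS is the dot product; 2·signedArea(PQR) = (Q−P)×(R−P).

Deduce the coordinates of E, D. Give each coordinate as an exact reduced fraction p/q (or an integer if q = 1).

D = (-9, -27)
E = (10, -11)

1. E_x = 10  [B, A, E are collinear ∩ CE ⟂ BA]
2. E_y = -11  [B, A, E are collinear ∩ CE ⟂ BA]
   → E = (10, -11)
3. D_x = -9  [CA ∥ DE ∩ AE ∥ CD]
4. D_y = -27  [CA ∥ DE ∩ AE ∥ CD]
   → D = (-9, -27)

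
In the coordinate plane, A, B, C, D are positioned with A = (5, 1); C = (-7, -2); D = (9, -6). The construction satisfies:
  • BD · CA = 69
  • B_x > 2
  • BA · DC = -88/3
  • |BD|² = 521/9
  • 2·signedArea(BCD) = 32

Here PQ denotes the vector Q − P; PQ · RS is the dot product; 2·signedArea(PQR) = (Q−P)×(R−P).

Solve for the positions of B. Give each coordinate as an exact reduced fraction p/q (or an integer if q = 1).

B = (7/3, -7/3)

1. B_x = 7/3  [BA · DC = -88/3 ∩ 2·signedArea(BCD) = 32]
2. B_y = -7/3  [BA · DC = -88/3 ∩ 2·signedArea(BCD) = 32]
   → B = (7/3, -7/3)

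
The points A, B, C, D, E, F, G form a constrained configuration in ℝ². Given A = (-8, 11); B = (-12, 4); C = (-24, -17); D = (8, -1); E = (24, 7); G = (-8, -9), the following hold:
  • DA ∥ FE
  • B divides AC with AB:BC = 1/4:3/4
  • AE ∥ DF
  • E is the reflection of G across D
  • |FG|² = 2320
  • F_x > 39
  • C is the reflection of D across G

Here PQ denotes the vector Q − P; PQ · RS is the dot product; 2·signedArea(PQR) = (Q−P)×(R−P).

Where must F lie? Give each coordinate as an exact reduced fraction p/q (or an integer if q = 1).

F = (40, -5)

1. F_x = 40  [DA ∥ FE ∩ AE ∥ DF]
2. F_y = -5  [DA ∥ FE ∩ AE ∥ DF]
   → F = (40, -5)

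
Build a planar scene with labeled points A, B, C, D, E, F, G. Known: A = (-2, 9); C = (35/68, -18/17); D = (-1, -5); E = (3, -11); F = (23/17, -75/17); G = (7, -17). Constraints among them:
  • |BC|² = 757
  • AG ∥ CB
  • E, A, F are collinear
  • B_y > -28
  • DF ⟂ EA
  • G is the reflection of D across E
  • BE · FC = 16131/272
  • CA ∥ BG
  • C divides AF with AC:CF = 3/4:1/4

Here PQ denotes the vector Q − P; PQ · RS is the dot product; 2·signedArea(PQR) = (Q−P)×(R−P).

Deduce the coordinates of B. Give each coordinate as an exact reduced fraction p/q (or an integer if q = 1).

1. B_x = 647/68  [CA ∥ BG ∩ AG ∥ CB]
2. B_y = -460/17  [CA ∥ BG ∩ AG ∥ CB]
   → B = (647/68, -460/17)

B = (647/68, -460/17)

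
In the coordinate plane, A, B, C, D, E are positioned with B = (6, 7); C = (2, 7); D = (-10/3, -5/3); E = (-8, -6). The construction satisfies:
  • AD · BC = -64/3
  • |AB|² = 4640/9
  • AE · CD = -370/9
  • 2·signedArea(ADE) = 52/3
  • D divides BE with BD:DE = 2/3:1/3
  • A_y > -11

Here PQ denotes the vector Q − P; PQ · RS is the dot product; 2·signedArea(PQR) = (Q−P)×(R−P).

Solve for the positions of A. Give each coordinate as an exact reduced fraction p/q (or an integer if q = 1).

A = (-26/3, -31/3)

1. A_x = -26/3  [2·signedArea(ADE) = 52/3 ∩ AE · CD = -370/9]
2. A_y = -31/3  [2·signedArea(ADE) = 52/3 ∩ AE · CD = -370/9]
   → A = (-26/3, -31/3)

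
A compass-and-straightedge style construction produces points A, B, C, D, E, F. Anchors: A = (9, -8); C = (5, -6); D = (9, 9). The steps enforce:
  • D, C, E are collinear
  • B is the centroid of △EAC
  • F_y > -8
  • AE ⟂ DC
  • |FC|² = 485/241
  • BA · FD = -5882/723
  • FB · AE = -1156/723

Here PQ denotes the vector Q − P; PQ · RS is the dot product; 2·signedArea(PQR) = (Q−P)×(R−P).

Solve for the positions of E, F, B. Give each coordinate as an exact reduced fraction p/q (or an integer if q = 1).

B = (4523/723, -5030/723)
E = (1149/241, -1656/241)
F = (1404/241, -1724/241)

1. E_x = 1149/241  [D, C, E are collinear ∩ AE ⟂ DC]
2. E_y = -1656/241  [D, C, E are collinear ∩ AE ⟂ DC]
   → E = (1149/241, -1656/241)
3. B_x = 4523/723  [B is the centroid of △EAC]
4. B_y = -5030/723  [B is the centroid of △EAC]
   → B = (4523/723, -5030/723)
5. F_x = 1404/241  [FB · AE = -1156/723 ∩ BA · FD = -5882/723]
6. F_y = -1724/241  [FB · AE = -1156/723 ∩ BA · FD = -5882/723]
   → F = (1404/241, -1724/241)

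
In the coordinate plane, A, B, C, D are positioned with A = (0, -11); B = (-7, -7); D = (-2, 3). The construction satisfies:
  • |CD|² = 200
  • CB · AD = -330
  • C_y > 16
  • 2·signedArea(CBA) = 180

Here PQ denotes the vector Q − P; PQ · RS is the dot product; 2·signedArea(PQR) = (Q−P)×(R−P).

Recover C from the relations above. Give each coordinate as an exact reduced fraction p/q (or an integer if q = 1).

1. C_x = -4  [2·signedArea(CBA) = 180 ∩ CB · AD = -330]
2. C_y = 17  [2·signedArea(CBA) = 180 ∩ CB · AD = -330]
   → C = (-4, 17)

C = (-4, 17)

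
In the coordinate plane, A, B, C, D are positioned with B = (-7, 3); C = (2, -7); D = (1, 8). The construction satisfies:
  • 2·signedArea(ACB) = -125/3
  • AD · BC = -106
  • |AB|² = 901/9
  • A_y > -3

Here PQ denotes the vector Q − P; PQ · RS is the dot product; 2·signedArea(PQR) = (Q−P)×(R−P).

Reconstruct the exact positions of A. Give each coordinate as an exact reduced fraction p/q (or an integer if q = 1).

A = (5/3, -2)

1. A_x = 5/3  [AD · BC = -106 ∩ 2·signedArea(ACB) = -125/3]
2. A_y = -2  [AD · BC = -106 ∩ 2·signedArea(ACB) = -125/3]
   → A = (5/3, -2)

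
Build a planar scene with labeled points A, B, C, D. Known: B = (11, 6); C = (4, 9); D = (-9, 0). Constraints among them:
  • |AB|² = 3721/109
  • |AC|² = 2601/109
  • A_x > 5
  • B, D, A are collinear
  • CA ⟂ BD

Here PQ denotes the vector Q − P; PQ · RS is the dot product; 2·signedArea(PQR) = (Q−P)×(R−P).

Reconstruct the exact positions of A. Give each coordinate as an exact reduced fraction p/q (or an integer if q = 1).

A = (589/109, 471/109)

1. A_x = 589/109  [B, D, A are collinear ∩ CA ⟂ BD]
2. A_y = 471/109  [B, D, A are collinear ∩ CA ⟂ BD]
   → A = (589/109, 471/109)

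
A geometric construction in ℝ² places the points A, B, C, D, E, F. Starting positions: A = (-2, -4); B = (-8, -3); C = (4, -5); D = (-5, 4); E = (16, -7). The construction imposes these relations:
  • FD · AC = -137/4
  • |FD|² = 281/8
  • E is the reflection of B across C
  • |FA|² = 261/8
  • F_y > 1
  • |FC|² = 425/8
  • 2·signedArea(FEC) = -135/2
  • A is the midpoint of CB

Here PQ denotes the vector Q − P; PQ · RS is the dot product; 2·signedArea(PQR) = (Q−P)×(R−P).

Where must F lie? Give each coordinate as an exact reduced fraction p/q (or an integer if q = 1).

F = (1/4, 5/4)

1. F_x = 1/4  [2·signedArea(FEC) = -135/2 ∩ FD · AC = -137/4]
2. F_y = 5/4  [2·signedArea(FEC) = -135/2 ∩ FD · AC = -137/4]
   → F = (1/4, 5/4)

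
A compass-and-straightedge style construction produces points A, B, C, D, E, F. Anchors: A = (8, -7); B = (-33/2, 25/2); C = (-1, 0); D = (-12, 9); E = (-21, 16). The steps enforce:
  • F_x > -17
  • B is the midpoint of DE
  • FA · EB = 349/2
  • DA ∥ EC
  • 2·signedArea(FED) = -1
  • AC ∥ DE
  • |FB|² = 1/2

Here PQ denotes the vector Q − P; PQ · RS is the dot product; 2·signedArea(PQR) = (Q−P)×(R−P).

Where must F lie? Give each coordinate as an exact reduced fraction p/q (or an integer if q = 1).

F = (-16, 12)

1. F_x = -16  [2·signedArea(FED) = -1 ∩ FA · EB = 349/2]
2. F_y = 12  [2·signedArea(FED) = -1 ∩ FA · EB = 349/2]
   → F = (-16, 12)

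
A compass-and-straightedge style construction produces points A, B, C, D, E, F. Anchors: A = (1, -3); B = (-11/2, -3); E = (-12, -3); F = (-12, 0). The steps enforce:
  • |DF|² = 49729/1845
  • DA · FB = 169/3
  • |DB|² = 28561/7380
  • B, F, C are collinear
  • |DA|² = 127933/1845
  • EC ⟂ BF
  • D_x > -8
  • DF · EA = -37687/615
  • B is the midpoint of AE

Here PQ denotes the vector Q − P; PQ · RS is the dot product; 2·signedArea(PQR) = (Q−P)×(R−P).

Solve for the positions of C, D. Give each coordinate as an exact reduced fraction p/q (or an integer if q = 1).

C = (-2226/205, -108/205)
D = (-4481/615, -446/205)

1. C_x = -2226/205  [B, F, C are collinear ∩ EC ⟂ BF]
2. C_y = -108/205  [B, F, C are collinear ∩ EC ⟂ BF]
   → C = (-2226/205, -108/205)
3. D_x = -4481/615  [DA · FB = 169/3 ∩ DF · EA = -37687/615]
4. D_y = -446/205  [DA · FB = 169/3 ∩ DF · EA = -37687/615]
   → D = (-4481/615, -446/205)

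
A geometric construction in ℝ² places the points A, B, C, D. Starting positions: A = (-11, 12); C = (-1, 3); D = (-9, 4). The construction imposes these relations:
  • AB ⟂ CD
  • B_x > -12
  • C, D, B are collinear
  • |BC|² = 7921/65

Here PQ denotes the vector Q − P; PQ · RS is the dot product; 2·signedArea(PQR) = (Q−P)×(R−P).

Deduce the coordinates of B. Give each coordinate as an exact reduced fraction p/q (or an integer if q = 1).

1. B_x = -777/65  [C, D, B are collinear ∩ AB ⟂ CD]
2. B_y = 284/65  [C, D, B are collinear ∩ AB ⟂ CD]
   → B = (-777/65, 284/65)

B = (-777/65, 284/65)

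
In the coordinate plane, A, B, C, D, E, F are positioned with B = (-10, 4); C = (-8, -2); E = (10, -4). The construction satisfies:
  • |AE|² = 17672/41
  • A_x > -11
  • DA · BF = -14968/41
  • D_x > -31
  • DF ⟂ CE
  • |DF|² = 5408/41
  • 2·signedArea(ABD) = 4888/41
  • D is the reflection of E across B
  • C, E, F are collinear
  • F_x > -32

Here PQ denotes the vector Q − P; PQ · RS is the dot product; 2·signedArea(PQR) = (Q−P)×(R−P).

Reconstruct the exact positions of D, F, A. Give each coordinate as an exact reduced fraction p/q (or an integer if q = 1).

1. D_x = -30  [D is the reflection of E across B]
2. D_y = 12  [D is the reflection of E across B]
   → D = (-30, 12)
3. F_x = -1282/41  [C, E, F are collinear ∩ DF ⟂ CE]
4. F_y = 24/41  [C, E, F are collinear ∩ DF ⟂ CE]
   → F = (-1282/41, 24/41)
5. A_x = -436/41  [2·signedArea(ABD) = 4888/41 ∩ DA · BF = -14968/41]
6. A_y = -70/41  [2·signedArea(ABD) = 4888/41 ∩ DA · BF = -14968/41]
   → A = (-436/41, -70/41)

A = (-436/41, -70/41)
D = (-30, 12)
F = (-1282/41, 24/41)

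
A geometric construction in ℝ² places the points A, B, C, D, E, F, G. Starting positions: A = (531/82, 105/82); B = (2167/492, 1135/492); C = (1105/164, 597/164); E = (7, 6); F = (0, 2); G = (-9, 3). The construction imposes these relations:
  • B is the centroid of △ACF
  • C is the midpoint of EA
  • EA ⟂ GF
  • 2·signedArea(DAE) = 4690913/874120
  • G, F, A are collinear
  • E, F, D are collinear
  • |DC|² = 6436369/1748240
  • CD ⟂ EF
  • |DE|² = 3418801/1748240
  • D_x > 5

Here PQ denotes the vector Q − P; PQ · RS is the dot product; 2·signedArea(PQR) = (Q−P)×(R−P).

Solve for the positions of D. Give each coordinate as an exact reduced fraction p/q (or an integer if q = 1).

D = (61677/10660, 14141/2665)

1. D_x = 61677/10660  [E, F, D are collinear ∩ CD ⟂ EF]
2. D_y = 14141/2665  [E, F, D are collinear ∩ CD ⟂ EF]
   → D = (61677/10660, 14141/2665)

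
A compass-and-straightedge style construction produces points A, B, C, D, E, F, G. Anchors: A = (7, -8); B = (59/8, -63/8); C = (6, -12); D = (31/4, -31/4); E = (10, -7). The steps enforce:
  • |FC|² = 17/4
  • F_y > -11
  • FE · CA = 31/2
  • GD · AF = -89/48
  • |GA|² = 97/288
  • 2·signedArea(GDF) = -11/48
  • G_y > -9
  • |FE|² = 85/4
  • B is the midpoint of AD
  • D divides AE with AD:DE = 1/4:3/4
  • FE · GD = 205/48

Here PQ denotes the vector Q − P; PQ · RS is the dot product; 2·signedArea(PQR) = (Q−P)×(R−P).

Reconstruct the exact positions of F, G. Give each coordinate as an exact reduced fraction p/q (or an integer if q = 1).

F = (13/2, -10)
G = (173/24, -205/24)

1. F_x = 13/2  [line -1·x + -4·y + -67/2 = 0 ∩ |FC|² = 17/4]
2. F_y = -10  [line -1·x + -4·y + -67/2 = 0 ∩ |FC|² = 17/4]
   → F = (13/2, -10)
3. G_x = 173/24  [2·signedArea(GDF) = -11/48 ∩ GD · AF = -89/48]
4. G_y = -205/24  [2·signedArea(GDF) = -11/48 ∩ GD · AF = -89/48]
   → G = (173/24, -205/24)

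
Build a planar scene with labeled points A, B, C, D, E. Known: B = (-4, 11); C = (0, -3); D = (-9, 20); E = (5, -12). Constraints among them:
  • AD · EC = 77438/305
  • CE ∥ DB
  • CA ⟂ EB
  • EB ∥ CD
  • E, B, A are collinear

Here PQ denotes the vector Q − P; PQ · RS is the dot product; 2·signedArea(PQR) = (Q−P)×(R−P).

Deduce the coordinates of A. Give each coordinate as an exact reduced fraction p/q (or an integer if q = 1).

1. A_x = 391/305  [E, B, A are collinear ∩ CA ⟂ EB]
2. A_y = -762/305  [E, B, A are collinear ∩ CA ⟂ EB]
   → A = (391/305, -762/305)

A = (391/305, -762/305)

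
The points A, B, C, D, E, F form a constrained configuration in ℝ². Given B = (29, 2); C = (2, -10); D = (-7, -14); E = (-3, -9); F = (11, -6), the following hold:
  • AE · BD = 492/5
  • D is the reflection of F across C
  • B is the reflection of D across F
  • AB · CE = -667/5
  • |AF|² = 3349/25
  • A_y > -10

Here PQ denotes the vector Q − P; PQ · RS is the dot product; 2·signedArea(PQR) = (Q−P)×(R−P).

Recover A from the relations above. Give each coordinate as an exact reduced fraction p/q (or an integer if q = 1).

A = (0, -48/5)

1. A_x = 0  [AE · BD = 492/5 ∩ AB · CE = -667/5]
2. A_y = -48/5  [AE · BD = 492/5 ∩ AB · CE = -667/5]
   → A = (0, -48/5)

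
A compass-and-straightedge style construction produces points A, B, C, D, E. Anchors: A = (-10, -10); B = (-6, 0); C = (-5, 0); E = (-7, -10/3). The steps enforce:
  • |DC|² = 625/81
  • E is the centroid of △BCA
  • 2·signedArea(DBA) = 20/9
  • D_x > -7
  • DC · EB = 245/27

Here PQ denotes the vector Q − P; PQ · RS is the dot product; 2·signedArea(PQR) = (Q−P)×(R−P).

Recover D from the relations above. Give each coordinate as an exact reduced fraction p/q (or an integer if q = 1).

D = (-20/3, -20/9)

1. D_x = -20/3  [2·signedArea(DBA) = 20/9 ∩ DC · EB = 245/27]
2. D_y = -20/9  [2·signedArea(DBA) = 20/9 ∩ DC · EB = 245/27]
   → D = (-20/3, -20/9)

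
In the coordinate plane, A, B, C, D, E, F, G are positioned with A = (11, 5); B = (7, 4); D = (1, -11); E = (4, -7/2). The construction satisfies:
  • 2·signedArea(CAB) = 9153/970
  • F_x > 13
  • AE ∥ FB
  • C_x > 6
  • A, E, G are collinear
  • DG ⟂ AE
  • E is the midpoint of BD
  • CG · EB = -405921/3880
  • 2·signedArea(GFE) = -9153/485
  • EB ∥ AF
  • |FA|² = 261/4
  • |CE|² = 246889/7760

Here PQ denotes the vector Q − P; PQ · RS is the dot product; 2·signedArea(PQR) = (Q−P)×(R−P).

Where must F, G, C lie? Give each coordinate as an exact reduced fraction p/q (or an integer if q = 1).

C = (6357/970, 2967/1940)
F = (14, 25/2)
G = (-433/485, -4579/485)

1. F_x = 14  [AE ∥ FB ∩ EB ∥ AF]
2. F_y = 25/2  [AE ∥ FB ∩ EB ∥ AF]
   → F = (14, 25/2)
3. G_x = -433/485  [A, E, G are collinear ∩ DG ⟂ AE]
4. G_y = -4579/485  [A, E, G are collinear ∩ DG ⟂ AE]
   → G = (-433/485, -4579/485)
5. C_x = 6357/970  [2·signedArea(CAB) = 9153/970 ∩ CG · EB = -405921/3880]
6. C_y = 2967/1940  [2·signedArea(CAB) = 9153/970 ∩ CG · EB = -405921/3880]
   → C = (6357/970, 2967/1940)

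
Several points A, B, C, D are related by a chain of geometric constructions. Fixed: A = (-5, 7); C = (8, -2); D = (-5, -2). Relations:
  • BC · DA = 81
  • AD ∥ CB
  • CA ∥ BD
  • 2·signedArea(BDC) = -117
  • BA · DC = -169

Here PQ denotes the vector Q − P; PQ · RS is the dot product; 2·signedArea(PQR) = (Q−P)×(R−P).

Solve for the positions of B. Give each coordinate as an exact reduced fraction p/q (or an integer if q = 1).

B = (8, -11)

1. B_x = 8  [CA ∥ BD ∩ AD ∥ CB]
2. B_y = -11  [CA ∥ BD ∩ AD ∥ CB]
   → B = (8, -11)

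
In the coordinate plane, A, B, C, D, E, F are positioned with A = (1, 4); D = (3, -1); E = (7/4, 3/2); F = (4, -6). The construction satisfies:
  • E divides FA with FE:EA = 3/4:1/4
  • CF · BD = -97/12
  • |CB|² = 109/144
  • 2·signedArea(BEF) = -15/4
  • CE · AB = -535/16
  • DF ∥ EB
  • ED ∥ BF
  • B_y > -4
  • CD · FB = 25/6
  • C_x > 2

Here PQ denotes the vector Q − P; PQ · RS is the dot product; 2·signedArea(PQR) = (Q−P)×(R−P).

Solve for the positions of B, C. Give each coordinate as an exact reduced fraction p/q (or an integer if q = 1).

B = (11/4, -7/2)
C = (3, -8/3)

1. B_x = 11/4  [ED ∥ BF ∩ DF ∥ EB]
2. B_y = -7/2  [ED ∥ BF ∩ DF ∥ EB]
   → B = (11/4, -7/2)
3. C_x = 3  [CE · AB = -535/16 ∩ CD · FB = 25/6]
4. C_y = -8/3  [CE · AB = -535/16 ∩ CD · FB = 25/6]
   → C = (3, -8/3)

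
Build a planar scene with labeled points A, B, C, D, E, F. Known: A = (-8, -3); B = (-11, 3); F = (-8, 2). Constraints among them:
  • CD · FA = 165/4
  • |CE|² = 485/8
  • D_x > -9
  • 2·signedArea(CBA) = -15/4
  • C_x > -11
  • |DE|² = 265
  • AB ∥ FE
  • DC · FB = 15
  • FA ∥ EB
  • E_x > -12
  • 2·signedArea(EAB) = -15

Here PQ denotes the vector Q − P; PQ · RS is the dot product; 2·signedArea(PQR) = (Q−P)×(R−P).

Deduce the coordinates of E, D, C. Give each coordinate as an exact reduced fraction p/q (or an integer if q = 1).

1. E_x = -11  [FA ∥ EB ∩ AB ∥ FE]
2. E_y = 8  [FA ∥ EB ∩ AB ∥ FE]
   → E = (-11, 8)
3. C_x = -41/4  [line 6·x + 3·y + 243/4 = 0 ∩ |CE|² = 485/8]
4. C_y = 1/4  [line 6·x + 3·y + 243/4 = 0 ∩ |CE|² = 485/8]
   → C = (-41/4, 1/4)
5. D_x = -8  [DC · FB = 15 ∩ CD · FA = 165/4]
6. D_y = -8  [DC · FB = 15 ∩ CD · FA = 165/4]
   → D = (-8, -8)

C = (-41/4, 1/4)
D = (-8, -8)
E = (-11, 8)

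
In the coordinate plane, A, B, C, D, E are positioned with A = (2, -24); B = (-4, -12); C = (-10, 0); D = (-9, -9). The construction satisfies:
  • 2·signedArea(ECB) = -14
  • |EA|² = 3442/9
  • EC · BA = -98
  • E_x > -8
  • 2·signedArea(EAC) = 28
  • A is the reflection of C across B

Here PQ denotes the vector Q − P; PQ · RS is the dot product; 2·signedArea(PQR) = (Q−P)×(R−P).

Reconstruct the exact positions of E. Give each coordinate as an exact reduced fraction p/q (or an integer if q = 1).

E = (-23/3, -7)

1. E_x = -23/3  [2·signedArea(EAC) = 28 ∩ EC · BA = -98]
2. E_y = -7  [2·signedArea(EAC) = 28 ∩ EC · BA = -98]
   → E = (-23/3, -7)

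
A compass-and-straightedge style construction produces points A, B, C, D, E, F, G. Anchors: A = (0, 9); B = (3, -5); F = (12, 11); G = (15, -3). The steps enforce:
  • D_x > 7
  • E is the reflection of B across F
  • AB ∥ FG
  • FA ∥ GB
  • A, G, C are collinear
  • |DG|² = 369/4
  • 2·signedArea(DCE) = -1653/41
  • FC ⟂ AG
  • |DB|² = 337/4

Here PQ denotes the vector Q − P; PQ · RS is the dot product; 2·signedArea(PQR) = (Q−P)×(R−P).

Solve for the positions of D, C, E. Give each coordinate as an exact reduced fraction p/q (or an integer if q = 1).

C = (260/41, 161/41)
D = (15/2, 3)
E = (21, 27)

1. C_x = 260/41  [A, G, C are collinear ∩ FC ⟂ AG]
2. C_y = 161/41  [A, G, C are collinear ∩ FC ⟂ AG]
   → C = (260/41, 161/41)
3. E_x = 21  [E is the reflection of B across F]
4. E_y = 27  [E is the reflection of B across F]
   → E = (21, 27)
5. D_x = 15/2  [line -946/41·x + 601/41·y + 5292/41 = 0 ∩ |DG|² = 369/4]
6. D_y = 3  [line -946/41·x + 601/41·y + 5292/41 = 0 ∩ |DG|² = 369/4]
   → D = (15/2, 3)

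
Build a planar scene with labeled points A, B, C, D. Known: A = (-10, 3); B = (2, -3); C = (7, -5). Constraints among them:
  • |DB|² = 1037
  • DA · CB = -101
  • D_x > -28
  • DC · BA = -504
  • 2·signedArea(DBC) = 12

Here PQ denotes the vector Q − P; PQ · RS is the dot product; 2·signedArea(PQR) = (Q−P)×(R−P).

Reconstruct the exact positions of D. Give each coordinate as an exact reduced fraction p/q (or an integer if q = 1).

D = (-27, 11)

1. D_x = -27  [2·signedArea(DBC) = 12 ∩ DA · CB = -101]
2. D_y = 11  [2·signedArea(DBC) = 12 ∩ DA · CB = -101]
   → D = (-27, 11)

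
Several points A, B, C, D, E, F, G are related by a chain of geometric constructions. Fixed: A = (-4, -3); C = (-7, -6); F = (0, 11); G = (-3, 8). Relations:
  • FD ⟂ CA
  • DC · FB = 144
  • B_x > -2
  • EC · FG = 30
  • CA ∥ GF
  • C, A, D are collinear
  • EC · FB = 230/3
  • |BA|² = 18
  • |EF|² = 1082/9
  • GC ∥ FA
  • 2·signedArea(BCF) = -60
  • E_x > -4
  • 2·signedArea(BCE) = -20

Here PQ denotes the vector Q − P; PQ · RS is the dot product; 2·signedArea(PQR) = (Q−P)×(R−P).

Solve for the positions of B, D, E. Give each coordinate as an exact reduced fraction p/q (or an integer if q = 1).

B = (-1, 0)
D = (5, 6)
E = (-11/3, 2/3)

1. B_x = -1  [line -17·x + 7·y + -17 = 0 ∩ |BA|² = 18]
2. B_y = 0  [line -17·x + 7·y + -17 = 0 ∩ |BA|² = 18]
   → B = (-1, 0)
3. D_x = 5  [C, A, D are collinear ∩ FD ⟂ CA]
4. D_y = 6  [C, A, D are collinear ∩ FD ⟂ CA]
   → D = (5, 6)
5. E_x = -11/3  [2·signedArea(BCE) = -20 ∩ EC · FG = 30]
6. E_y = 2/3  [2·signedArea(BCE) = -20 ∩ EC · FG = 30]
   → E = (-11/3, 2/3)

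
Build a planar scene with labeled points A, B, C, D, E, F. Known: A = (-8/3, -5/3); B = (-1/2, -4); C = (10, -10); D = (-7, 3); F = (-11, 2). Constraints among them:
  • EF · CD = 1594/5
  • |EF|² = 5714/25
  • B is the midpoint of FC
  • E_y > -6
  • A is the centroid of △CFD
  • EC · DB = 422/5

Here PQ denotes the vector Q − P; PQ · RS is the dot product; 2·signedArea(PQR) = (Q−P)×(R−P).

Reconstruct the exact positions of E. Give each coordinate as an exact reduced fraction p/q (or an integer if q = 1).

E = (12/5, -5)

1. E_x = 12/5  [EF · CD = 1594/5 ∩ EC · DB = 422/5]
2. E_y = -5  [EF · CD = 1594/5 ∩ EC · DB = 422/5]
   → E = (12/5, -5)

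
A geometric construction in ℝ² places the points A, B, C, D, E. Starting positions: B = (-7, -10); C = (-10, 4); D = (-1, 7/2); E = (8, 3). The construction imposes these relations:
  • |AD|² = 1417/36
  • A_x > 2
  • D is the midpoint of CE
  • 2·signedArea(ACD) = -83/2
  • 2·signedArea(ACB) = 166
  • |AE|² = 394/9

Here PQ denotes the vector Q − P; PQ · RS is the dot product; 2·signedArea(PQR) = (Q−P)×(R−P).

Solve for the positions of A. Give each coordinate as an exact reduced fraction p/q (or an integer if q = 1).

1. A_x = 3  [2·signedArea(ACB) = 166 ∩ 2·signedArea(ACD) = -83/2]
2. A_y = -4/3  [2·signedArea(ACB) = 166 ∩ 2·signedArea(ACD) = -83/2]
   → A = (3, -4/3)

A = (3, -4/3)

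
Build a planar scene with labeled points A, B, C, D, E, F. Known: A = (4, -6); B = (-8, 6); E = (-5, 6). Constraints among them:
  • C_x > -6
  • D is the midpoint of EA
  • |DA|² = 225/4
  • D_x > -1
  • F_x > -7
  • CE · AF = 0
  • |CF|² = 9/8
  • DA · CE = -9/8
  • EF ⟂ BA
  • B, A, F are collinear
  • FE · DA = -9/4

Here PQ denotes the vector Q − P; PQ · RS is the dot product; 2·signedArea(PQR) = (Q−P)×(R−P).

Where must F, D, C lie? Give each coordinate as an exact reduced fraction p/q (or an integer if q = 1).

C = (-23/4, 21/4)
D = (-1/2, 0)
F = (-13/2, 9/2)

1. F_x = -13/2  [B, A, F are collinear ∩ EF ⟂ BA]
2. F_y = 9/2  [B, A, F are collinear ∩ EF ⟂ BA]
   → F = (-13/2, 9/2)
3. D_x = -1/2  [D is the midpoint of EA]
4. D_y = 0  [D is the midpoint of EA]
   → D = (-1/2, 0)
5. C_x = -23/4  [CE · AF = 0 ∩ DA · CE = -9/8]
6. C_y = 21/4  [CE · AF = 0 ∩ DA · CE = -9/8]
   → C = (-23/4, 21/4)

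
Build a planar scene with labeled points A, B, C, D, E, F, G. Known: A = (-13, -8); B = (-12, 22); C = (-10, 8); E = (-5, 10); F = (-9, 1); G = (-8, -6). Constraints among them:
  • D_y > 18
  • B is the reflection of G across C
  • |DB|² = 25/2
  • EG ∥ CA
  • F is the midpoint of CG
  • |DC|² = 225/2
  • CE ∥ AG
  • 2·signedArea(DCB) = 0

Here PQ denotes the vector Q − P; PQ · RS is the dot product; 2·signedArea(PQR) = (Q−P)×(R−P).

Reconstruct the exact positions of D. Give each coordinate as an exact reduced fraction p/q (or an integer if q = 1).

1. D_x = -23/2  [line -14·x + -2·y + -124 = 0 ∩ |DC|² = 225/2]
2. D_y = 37/2  [line -14·x + -2·y + -124 = 0 ∩ |DC|² = 225/2]
   → D = (-23/2, 37/2)

D = (-23/2, 37/2)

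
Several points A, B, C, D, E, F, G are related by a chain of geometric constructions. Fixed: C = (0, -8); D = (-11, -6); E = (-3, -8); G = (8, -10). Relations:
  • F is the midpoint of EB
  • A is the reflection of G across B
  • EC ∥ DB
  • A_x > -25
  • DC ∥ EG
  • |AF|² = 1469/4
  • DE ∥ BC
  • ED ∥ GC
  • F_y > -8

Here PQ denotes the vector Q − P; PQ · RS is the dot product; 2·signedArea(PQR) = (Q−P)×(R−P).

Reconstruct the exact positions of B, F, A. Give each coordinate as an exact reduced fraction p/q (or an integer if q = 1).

A = (-24, -2)
B = (-8, -6)
F = (-11/2, -7)

1. B_x = -8  [DE ∥ BC ∩ EC ∥ DB]
2. B_y = -6  [DE ∥ BC ∩ EC ∥ DB]
   → B = (-8, -6)
3. F_x = -11/2  [F is the midpoint of EB]
4. F_y = -7  [F is the midpoint of EB]
   → F = (-11/2, -7)
5. A_x = -24  [A is the reflection of G across B]
6. A_y = -2  [A is the reflection of G across B]
   → A = (-24, -2)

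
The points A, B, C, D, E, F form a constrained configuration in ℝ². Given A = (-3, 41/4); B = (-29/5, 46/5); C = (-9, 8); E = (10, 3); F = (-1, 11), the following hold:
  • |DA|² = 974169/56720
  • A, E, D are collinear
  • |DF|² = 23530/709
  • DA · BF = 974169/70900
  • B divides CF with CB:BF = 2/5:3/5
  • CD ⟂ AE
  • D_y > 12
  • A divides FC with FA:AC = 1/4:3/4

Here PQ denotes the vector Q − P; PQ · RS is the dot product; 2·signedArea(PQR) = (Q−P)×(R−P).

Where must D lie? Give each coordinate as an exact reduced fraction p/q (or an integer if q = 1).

D = (-23466/3545, 43492/3545)

1. D_x = -23466/3545  [A, E, D are collinear ∩ CD ⟂ AE]
2. D_y = 43492/3545  [A, E, D are collinear ∩ CD ⟂ AE]
   → D = (-23466/3545, 43492/3545)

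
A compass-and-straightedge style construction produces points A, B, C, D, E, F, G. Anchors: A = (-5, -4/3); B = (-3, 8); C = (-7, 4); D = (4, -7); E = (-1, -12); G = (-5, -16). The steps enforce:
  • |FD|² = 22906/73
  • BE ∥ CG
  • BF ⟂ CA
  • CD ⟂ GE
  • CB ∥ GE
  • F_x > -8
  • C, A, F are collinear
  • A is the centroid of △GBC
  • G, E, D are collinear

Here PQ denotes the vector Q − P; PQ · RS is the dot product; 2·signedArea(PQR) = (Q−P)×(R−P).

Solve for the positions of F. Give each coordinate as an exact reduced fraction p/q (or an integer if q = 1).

F = (-571/73, 452/73)

1. F_x = -571/73  [C, A, F are collinear ∩ BF ⟂ CA]
2. F_y = 452/73  [C, A, F are collinear ∩ BF ⟂ CA]
   → F = (-571/73, 452/73)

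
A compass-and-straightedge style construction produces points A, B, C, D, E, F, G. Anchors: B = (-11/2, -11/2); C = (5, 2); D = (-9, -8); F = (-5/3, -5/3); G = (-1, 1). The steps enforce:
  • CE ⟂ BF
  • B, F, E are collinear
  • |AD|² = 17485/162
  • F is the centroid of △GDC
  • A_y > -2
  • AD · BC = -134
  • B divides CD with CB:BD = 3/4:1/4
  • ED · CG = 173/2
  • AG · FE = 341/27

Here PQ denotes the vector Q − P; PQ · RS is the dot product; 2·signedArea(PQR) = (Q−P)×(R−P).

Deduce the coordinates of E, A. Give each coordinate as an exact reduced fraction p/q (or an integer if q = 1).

A = (-13/18, -31/18)
E = (7/2, 7/2)

1. E_x = 7/2  [B, F, E are collinear ∩ CE ⟂ BF]
2. E_y = 7/2  [B, F, E are collinear ∩ CE ⟂ BF]
   → E = (7/2, 7/2)
3. A_x = -13/18  [AG · FE = 341/27 ∩ AD · BC = -134]
4. A_y = -31/18  [AG · FE = 341/27 ∩ AD · BC = -134]
   → A = (-13/18, -31/18)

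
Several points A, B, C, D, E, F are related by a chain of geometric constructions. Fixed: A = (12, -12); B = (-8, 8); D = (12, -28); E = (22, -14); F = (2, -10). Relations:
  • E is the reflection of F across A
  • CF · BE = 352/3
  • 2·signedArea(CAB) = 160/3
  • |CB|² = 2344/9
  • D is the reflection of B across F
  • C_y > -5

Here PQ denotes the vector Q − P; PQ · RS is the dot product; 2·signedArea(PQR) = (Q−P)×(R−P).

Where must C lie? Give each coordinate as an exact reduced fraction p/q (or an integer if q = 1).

C = (2, -14/3)

1. C_x = 2  [CF · BE = 352/3 ∩ 2·signedArea(CAB) = 160/3]
2. C_y = -14/3  [CF · BE = 352/3 ∩ 2·signedArea(CAB) = 160/3]
   → C = (2, -14/3)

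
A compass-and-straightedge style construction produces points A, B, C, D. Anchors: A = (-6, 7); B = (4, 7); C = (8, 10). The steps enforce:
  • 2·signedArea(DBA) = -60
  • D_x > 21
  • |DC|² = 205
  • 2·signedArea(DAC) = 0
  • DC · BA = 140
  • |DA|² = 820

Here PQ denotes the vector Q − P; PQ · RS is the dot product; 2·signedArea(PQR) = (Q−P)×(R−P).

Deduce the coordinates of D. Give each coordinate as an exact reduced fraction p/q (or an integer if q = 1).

D = (22, 13)

1. D_x = 22  [2·signedArea(DAC) = 0 ∩ 2·signedArea(DBA) = -60]
2. D_y = 13  [2·signedArea(DAC) = 0 ∩ 2·signedArea(DBA) = -60]
   → D = (22, 13)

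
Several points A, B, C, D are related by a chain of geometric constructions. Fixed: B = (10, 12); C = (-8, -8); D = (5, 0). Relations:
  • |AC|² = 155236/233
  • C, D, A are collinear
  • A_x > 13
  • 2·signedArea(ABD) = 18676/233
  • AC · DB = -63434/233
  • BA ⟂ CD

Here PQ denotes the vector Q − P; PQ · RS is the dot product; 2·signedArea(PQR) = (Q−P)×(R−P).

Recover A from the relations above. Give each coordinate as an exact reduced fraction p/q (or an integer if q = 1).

A = (3258/233, 1288/233)

1. A_x = 3258/233  [C, D, A are collinear ∩ BA ⟂ CD]
2. A_y = 1288/233  [C, D, A are collinear ∩ BA ⟂ CD]
   → A = (3258/233, 1288/233)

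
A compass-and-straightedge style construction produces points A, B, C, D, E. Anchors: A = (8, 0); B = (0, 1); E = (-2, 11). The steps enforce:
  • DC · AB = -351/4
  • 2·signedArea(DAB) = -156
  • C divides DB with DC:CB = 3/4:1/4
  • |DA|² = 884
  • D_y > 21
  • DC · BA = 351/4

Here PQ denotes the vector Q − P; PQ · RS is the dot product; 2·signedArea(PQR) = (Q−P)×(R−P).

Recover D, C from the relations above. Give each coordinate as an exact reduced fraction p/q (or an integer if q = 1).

C = (-3, 25/4)
D = (-12, 22)

1. D_x = -12  [line -1·x + -8·y + 164 = 0 ∩ |DA|² = 884]
2. D_y = 22  [line -1·x + -8·y + 164 = 0 ∩ |DA|² = 884]
   → D = (-12, 22)
3. C_x = -3  [DC · BA = 351/4 ∩ C divides DB with DC:CB = 3/4:1/4]
4. C_y = 25/4  [DC · BA = 351/4 ∩ C divides DB with DC:CB = 3/4:1/4]
   → C = (-3, 25/4)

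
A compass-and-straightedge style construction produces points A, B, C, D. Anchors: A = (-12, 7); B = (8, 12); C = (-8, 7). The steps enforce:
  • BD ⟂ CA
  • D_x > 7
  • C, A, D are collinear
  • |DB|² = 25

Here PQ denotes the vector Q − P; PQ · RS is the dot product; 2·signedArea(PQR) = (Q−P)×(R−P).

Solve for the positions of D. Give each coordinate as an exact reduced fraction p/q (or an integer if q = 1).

D = (8, 7)

1. D_x = 8  [C, A, D are collinear ∩ BD ⟂ CA]
2. D_y = 7  [C, A, D are collinear ∩ BD ⟂ CA]
   → D = (8, 7)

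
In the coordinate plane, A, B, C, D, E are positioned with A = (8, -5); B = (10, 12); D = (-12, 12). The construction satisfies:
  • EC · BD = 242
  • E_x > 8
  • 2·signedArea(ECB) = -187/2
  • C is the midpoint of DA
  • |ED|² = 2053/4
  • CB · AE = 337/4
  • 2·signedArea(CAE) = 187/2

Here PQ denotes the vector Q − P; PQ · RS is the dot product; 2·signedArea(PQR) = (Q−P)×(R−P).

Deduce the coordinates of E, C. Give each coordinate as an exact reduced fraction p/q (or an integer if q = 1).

C = (-2, 7/2)
E = (9, 7/2)

1. C_x = -2  [C is the midpoint of DA]
2. C_y = 7/2  [C is the midpoint of DA]
   → C = (-2, 7/2)
3. E_x = 9  [EC · BD = 242 ∩ 2·signedArea(ECB) = -187/2]
4. E_y = 7/2  [EC · BD = 242 ∩ 2·signedArea(ECB) = -187/2]
   → E = (9, 7/2)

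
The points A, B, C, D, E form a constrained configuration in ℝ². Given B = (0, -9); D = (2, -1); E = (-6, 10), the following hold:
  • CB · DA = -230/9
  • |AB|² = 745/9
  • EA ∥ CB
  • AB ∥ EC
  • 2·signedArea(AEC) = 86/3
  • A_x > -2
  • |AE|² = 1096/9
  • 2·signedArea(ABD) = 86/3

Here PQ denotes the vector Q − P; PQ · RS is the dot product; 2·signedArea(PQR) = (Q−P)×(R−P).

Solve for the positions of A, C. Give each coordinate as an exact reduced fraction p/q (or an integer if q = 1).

1. A_x = -4/3  [line -8·x + 2·y + -32/3 = 0 ∩ |AB|² = 745/9]
2. A_y = 0  [line -8·x + 2·y + -32/3 = 0 ∩ |AB|² = 745/9]
   → A = (-4/3, 0)
3. C_x = -14/3  [EA ∥ CB ∩ AB ∥ EC]
4. C_y = 1  [EA ∥ CB ∩ AB ∥ EC]
   → C = (-14/3, 1)

A = (-4/3, 0)
C = (-14/3, 1)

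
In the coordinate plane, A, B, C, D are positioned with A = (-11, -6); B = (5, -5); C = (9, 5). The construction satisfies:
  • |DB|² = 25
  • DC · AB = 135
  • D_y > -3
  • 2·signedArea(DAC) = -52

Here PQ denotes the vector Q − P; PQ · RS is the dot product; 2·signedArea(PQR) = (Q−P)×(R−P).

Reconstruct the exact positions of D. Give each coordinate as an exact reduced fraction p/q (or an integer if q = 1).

1. D_x = 1  [DC · AB = 135 ∩ 2·signedArea(DAC) = -52]
2. D_y = -2  [DC · AB = 135 ∩ 2·signedArea(DAC) = -52]
   → D = (1, -2)

D = (1, -2)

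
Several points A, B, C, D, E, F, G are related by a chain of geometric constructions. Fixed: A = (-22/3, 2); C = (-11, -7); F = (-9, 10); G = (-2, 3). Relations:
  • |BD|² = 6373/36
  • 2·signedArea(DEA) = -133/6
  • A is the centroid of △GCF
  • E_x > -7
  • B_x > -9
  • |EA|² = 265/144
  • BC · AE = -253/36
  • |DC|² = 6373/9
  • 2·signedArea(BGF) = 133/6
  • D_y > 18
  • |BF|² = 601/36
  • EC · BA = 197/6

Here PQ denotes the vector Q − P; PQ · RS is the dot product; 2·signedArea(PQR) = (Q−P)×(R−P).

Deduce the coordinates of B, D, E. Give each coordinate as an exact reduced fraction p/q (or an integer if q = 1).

B = (-49/6, 6)
D = (-16/3, 19)
E = (-6, 9/4)

1. B_x = -49/6  [line -7·x + -7·y + -91/6 = 0 ∩ |BF|² = 601/36]
2. B_y = 6  [line -7·x + -7·y + -91/6 = 0 ∩ |BF|² = 601/36]
   → B = (-49/6, 6)
3. E_x = -6  [EC · BA = 197/6 ∩ BC · AE = -253/36]
4. E_y = 9/4  [EC · BA = 197/6 ∩ BC · AE = -253/36]
   → E = (-6, 9/4)
5. D_x = -16/3  [line 1/4·x + -4/3·y + 80/3 = 0 ∩ |DC|² = 6373/9]
6. D_y = 19  [line 1/4·x + -4/3·y + 80/3 = 0 ∩ |DC|² = 6373/9]
   → D = (-16/3, 19)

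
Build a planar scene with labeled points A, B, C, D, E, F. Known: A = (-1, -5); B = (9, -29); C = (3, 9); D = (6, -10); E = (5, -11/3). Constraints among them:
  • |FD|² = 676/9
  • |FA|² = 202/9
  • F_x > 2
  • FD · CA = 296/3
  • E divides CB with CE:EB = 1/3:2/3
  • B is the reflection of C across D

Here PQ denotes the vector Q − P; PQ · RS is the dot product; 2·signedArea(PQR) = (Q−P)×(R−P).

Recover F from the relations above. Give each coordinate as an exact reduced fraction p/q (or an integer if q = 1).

1. F_x = 8/3  [line 4·x + 14·y + 52/3 = 0 ∩ |FA|² = 202/9]
2. F_y = -2  [line 4·x + 14·y + 52/3 = 0 ∩ |FA|² = 202/9]
   → F = (8/3, -2)

F = (8/3, -2)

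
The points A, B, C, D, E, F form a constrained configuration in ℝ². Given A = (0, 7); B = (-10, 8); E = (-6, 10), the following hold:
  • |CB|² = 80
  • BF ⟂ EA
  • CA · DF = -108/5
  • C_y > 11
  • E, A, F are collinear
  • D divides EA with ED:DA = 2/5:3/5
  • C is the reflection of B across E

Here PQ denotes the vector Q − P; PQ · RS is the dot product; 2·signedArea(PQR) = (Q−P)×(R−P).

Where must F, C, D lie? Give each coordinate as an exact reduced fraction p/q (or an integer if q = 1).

1. F_x = -42/5  [E, A, F are collinear ∩ BF ⟂ EA]
2. F_y = 56/5  [E, A, F are collinear ∩ BF ⟂ EA]
   → F = (-42/5, 56/5)
3. C_x = -2  [C is the reflection of B across E]
4. C_y = 12  [C is the reflection of B across E]
   → C = (-2, 12)
5. D_x = -18/5  [D divides EA with ED:DA = 2/5:3/5]
6. D_y = 44/5  [D divides EA with ED:DA = 2/5:3/5]
   → D = (-18/5, 44/5)

C = (-2, 12)
D = (-18/5, 44/5)
F = (-42/5, 56/5)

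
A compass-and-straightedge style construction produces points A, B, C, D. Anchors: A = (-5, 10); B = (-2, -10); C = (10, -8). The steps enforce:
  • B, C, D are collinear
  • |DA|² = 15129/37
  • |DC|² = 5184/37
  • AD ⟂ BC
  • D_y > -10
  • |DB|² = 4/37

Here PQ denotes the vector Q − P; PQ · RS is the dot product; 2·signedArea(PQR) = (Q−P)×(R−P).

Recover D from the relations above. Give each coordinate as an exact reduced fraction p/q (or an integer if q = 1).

D = (-62/37, -368/37)

1. D_x = -62/37  [B, C, D are collinear ∩ AD ⟂ BC]
2. D_y = -368/37  [B, C, D are collinear ∩ AD ⟂ BC]
   → D = (-62/37, -368/37)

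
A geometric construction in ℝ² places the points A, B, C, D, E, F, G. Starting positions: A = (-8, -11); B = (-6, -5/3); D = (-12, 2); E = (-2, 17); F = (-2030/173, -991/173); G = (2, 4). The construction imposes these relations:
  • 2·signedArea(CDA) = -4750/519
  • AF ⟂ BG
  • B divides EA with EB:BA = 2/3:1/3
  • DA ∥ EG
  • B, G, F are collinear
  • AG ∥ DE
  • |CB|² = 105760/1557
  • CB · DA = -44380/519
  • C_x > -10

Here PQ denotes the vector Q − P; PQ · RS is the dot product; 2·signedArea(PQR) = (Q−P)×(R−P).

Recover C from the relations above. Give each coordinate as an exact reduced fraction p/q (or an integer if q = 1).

C = (-4798/519, -1599/173)

1. C_x = -4798/519  [2·signedArea(CDA) = -4750/519 ∩ CB · DA = -44380/519]
2. C_y = -1599/173  [2·signedArea(CDA) = -4750/519 ∩ CB · DA = -44380/519]
   → C = (-4798/519, -1599/173)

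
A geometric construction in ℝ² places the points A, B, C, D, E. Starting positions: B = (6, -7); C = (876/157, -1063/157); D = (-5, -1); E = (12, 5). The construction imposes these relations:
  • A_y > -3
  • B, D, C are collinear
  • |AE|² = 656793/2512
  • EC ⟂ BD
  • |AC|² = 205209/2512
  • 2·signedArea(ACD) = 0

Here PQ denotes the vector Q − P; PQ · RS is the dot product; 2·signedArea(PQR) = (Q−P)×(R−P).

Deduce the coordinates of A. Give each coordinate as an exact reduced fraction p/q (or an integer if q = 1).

A = (-1479/628, -767/314)

1. A_x = -1479/628  [line -906/157·x + -1661/157·y + -6191/157 = 0 ∩ |AC|² = 205209/2512]
2. A_y = -767/314  [line -906/157·x + -1661/157·y + -6191/157 = 0 ∩ |AC|² = 205209/2512]
   → A = (-1479/628, -767/314)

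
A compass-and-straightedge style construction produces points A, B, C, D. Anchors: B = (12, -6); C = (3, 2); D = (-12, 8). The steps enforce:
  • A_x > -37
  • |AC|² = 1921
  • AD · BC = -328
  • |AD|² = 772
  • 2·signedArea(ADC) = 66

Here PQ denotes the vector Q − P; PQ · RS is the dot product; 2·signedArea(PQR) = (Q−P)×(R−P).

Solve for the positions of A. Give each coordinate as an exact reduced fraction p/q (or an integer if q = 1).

1. A_x = -36  [AD · BC = -328 ∩ 2·signedArea(ADC) = 66]
2. A_y = 22  [AD · BC = -328 ∩ 2·signedArea(ADC) = 66]
   → A = (-36, 22)

A = (-36, 22)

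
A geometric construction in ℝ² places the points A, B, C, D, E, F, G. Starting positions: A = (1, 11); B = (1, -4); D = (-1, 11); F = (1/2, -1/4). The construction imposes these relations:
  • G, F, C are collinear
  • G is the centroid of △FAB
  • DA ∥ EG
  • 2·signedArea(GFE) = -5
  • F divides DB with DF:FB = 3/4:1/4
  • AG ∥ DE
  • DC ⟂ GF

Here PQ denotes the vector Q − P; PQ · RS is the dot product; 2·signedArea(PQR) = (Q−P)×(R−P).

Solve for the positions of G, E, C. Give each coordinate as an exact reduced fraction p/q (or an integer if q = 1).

1. G_x = 5/6  [G is the centroid of △FAB]
2. G_y = 9/4  [G is the centroid of △FAB]
   → G = (5/6, 9/4)
3. E_x = -7/6  [DA ∥ EG ∩ AG ∥ DE]
4. E_y = 9/4  [DA ∥ EG ∩ AG ∥ DE]
   → E = (-7/6, 9/4)
5. C_x = 446/229  [G, F, C are collinear ∩ DC ⟂ GF]
6. C_y = 2429/229  [G, F, C are collinear ∩ DC ⟂ GF]
   → C = (446/229, 2429/229)

C = (446/229, 2429/229)
E = (-7/6, 9/4)
G = (5/6, 9/4)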